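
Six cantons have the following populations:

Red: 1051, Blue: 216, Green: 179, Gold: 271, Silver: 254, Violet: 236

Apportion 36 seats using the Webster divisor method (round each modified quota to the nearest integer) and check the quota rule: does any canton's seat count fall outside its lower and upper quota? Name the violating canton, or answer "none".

Standard quotas: Red 17.144, Blue 3.523, Green 2.920, Gold 4.420, Silver 4.143, Violet 3.850.
Webster allocation: Red 17, Blue 4, Green 3, Gold 4, Silver 4, Violet 4.
Every allocation lies between the lower and upper quota.

none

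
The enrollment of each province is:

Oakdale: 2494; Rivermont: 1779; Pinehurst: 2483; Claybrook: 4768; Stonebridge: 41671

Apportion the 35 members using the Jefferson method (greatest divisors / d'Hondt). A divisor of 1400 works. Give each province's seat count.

Oakdale: 1, Rivermont: 1, Pinehurst: 1, Claybrook: 3, Stonebridge: 29

With modified divisor 1400: modified quotas Oakdale 1.781, Rivermont 1.271, Pinehurst 1.774, Claybrook 3.406, Stonebridge 29.765.
Rounding down: Oakdale 1, Rivermont 1, Pinehurst 1, Claybrook 3, Stonebridge 29 (total 35).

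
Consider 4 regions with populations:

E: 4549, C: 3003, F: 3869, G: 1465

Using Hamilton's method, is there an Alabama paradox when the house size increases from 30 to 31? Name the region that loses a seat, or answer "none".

none

At 30 seats: E 11, C 7, F 9, G 3.
At 31 seats: E 11, C 7, F 9, G 4.
No region's allocation decreased.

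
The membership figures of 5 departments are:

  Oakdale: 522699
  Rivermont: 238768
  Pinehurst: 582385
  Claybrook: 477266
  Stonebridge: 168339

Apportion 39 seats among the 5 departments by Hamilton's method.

Oakdale 10, Rivermont 5, Pinehurst 12, Claybrook 9, Stonebridge 3

Standard divisor: 1989457 ÷ 39 ≈ 51011.718.
Standard quotas: Oakdale 10.2466, Rivermont 4.6807, Pinehurst 11.4167, Claybrook 9.3560, Stonebridge 3.3000.
Lower quotas: Oakdale 10, Rivermont 4, Pinehurst 11, Claybrook 9, Stonebridge 3 (sum 37, leaving 2 seats).
Remainders in descending order: Rivermont 0.6807, Pinehurst 0.4167, Claybrook 0.3560, Stonebridge 0.3000, Oakdale 0.2466.
The surplus seats go to Rivermont, Pinehurst.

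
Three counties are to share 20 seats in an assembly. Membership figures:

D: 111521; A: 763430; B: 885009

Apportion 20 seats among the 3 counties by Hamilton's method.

Total 1759960; standard divisor 1759960/20 = 87998.
Standard quotas: D 1.2673, A 8.6755, B 10.0571.
Lower quotas: D 1, A 8, B 10 (sum 19, leaving 1 seat).
Remainders in descending order: A 0.6755, D 0.2673, B 0.0571.
Largest remainder: A receives the extra seat.

D 1, A 9, B 10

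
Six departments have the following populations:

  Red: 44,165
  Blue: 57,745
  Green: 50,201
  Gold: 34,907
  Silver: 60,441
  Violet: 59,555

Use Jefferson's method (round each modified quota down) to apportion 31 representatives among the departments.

Red 5; Blue 6; Green 5; Gold 3; Silver 6; Violet 6

Standard divisor 307014/31 ≈ 9903.677; standard quotas: Red 4.459, Blue 5.831, Green 5.069, Gold 3.525, Silver 6.103, Violet 6.013.
Rounding down gives 4, 5, 5, 3, 6, 6 = 29 seats, so the divisor must be adjusted.
With modified divisor 8780: modified quotas Red 5.030, Blue 6.577, Green 5.718, Gold 3.976, Silver 6.884, Violet 6.783.
Rounding down: Red 5, Blue 6, Green 5, Gold 3, Silver 6, Violet 6 (total 31).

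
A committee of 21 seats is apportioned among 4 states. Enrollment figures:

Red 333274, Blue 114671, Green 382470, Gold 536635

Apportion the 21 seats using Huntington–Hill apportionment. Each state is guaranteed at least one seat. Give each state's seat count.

Red: 5; Blue: 2; Green: 6; Gold: 8

With divisor 66536: modified quotas Red 5.009, Blue 1.723, Green 5.748, Gold 8.065.
Geometric-mean thresholds: Red √(5·6)=5.477, Blue √(1·2)=1.414, Green √(5·6)=5.477, Gold √(8·9)=8.485.
Each quota rounded against its threshold gives Red 5, Blue 2, Green 6, Gold 8 (total 21).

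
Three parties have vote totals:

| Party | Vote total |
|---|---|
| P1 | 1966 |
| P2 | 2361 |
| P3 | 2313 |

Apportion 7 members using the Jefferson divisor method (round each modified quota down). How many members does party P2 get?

Standard divisor 6640/7 ≈ 948.571; standard quotas: P1 2.073, P2 2.489, P3 2.438.
Rounding down gives 2, 2, 2 = 6 seats, so the divisor must be adjusted.
With modified divisor 780: modified quotas P1 2.521, P2 3.027, P3 2.965.
Rounding down: P1 2, P2 3, P3 2 (total 7).
P2 receives 3.

3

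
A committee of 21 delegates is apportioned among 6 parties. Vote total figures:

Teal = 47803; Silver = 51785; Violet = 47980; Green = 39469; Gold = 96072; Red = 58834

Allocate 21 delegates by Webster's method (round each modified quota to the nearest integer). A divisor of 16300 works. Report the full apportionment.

Teal 3; Silver 3; Violet 3; Green 2; Gold 6; Red 4

With modified divisor 16300: modified quotas Teal 2.933, Silver 3.177, Violet 2.944, Green 2.421, Gold 5.894, Red 3.609.
Rounding to the nearest integer: Teal 3, Silver 3, Violet 3, Green 2, Gold 6, Red 4 (total 21).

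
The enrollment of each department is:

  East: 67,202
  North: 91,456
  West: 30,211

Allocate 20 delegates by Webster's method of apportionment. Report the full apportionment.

Standard divisor 188869/20 ≈ 9443.45; standard quotas: East 7.116, North 9.685, West 3.199.
Rounding to the nearest integer gives East 7, North 10, West 3 — total 20, matching the house size, so no adjustment is needed.

East 7; North 10; West 3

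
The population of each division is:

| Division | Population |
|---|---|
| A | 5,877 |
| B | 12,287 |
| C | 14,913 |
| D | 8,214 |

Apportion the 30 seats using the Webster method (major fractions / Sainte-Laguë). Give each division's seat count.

A 4, B 9, C 11, D 6

Standard divisor 41291/30 ≈ 1376.367; standard quotas: A 4.270, B 8.927, C 10.835, D 5.968.
Rounding to the nearest integer gives A 4, B 9, C 11, D 6 — total 30, matching the house size, so no adjustment is needed.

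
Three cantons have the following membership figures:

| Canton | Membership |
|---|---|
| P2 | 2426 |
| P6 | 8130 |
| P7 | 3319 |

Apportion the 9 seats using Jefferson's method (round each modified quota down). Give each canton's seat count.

P2 1, P6 6, P7 2

Standard divisor 13875/9 ≈ 1541.667; standard quotas: P2 1.574, P6 5.274, P7 2.153.
Rounding down gives 1, 5, 2 = 8 seats, so the divisor must be adjusted.
With modified divisor 1300: modified quotas P2 1.866, P6 6.254, P7 2.553.
Rounding down: P2 1, P6 6, P7 2 (total 9).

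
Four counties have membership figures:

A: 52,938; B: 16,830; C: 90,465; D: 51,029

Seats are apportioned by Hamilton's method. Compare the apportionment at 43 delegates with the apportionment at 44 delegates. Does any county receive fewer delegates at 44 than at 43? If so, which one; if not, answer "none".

B

At 43 seats: A 11, B 4, C 18, D 10.
At 44 seats: A 11, B 3, C 19, D 11.
B drops from 4 to 3.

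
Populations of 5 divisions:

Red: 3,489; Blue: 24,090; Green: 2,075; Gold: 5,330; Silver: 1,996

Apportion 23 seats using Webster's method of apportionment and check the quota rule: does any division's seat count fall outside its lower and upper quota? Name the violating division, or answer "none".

Blue

Standard quotas: Red 2.170, Blue 14.983, Green 1.291, Gold 3.315, Silver 1.241.
Webster allocation: Red 2, Blue 16, Green 1, Gold 3, Silver 1.
Blue has quota 14.983 (lower 14, upper 15) but receives 16 — outside the quota interval.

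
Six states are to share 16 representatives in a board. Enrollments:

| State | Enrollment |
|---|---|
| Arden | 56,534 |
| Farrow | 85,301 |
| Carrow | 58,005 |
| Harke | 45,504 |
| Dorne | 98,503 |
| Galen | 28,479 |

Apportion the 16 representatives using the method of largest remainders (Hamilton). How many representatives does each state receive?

Arden 2; Farrow 4; Carrow 3; Harke 2; Dorne 4; Galen 1

The standard divisor is 372326/16 ≈ 23270.375.
Standard quotas: Arden 2.4294, Farrow 3.6656, Carrow 2.4927, Harke 1.9554, Dorne 4.2330, Galen 1.2238.
Lower quotas: Arden 2, Farrow 3, Carrow 2, Harke 1, Dorne 4, Galen 1 (sum 13, leaving 3 seats).
Remainders in descending order: Harke 0.9554, Farrow 0.6656, Carrow 0.4927, Arden 0.4294, Dorne 0.2330, Galen 0.2238.
The surplus seats go to Harke, Farrow, Carrow.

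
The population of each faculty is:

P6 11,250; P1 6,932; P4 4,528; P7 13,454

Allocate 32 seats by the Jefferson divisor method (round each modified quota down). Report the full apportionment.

Standard divisor 36164/32 ≈ 1130.125; standard quotas: P6 9.955, P1 6.134, P4 4.007, P7 11.905.
Rounding down gives 9, 6, 4, 11 = 30 seats, so the divisor must be adjusted.
With modified divisor 1100: modified quotas P6 10.227, P1 6.302, P4 4.116, P7 12.231.
Rounding down: P6 10, P1 6, P4 4, P7 12 (total 32).

P6 10; P1 6; P4 4; P7 12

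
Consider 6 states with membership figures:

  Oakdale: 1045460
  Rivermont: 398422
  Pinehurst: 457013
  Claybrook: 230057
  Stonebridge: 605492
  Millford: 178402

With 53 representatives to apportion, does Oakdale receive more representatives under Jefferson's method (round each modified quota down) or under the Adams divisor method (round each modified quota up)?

Jefferson

Jefferson: Oakdale 20, Rivermont 7, Pinehurst 8, Claybrook 4, Stonebridge 11, Millford 3.
Adams: Oakdale 19, Rivermont 7, Pinehurst 8, Claybrook 4, Stonebridge 11, Millford 4.
Oakdale gets 20 under Jefferson and 19 under Adams.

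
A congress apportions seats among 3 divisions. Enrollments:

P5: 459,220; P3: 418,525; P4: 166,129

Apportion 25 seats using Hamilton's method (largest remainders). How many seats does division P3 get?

10

Standard divisor: 1043874 ÷ 25 ≈ 41754.96.
Standard quotas: P5 10.9980, P3 10.0234, P4 3.9787.
Lower quotas: P5 10, P3 10, P4 3 (sum 23, leaving 2 seats).
Remainders in descending order: P5 0.9980, P4 0.9787, P3 0.0234.
The surplus seats go to P5, P4.
P3 receives 10.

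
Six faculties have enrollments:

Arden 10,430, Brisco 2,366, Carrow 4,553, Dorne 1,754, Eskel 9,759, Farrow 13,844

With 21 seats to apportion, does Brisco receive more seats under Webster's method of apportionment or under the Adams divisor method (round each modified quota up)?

Webster: Arden 5, Brisco 1, Carrow 2, Dorne 1, Eskel 5, Farrow 7.
Adams: Arden 5, Brisco 2, Carrow 2, Dorne 1, Eskel 5, Farrow 6.
Brisco gets 1 under Webster and 2 under Adams.

Adams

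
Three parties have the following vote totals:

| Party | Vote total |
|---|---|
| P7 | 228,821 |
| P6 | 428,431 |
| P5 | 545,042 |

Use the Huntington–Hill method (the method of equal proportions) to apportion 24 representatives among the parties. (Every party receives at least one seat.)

With divisor 50829: modified quotas P7 4.502, P6 8.429, P5 10.723.
Geometric-mean thresholds: P7 √(4·5)=4.472, P6 √(8·9)=8.485, P5 √(10·11)=10.488.
Each quota rounded against its threshold gives P7 5, P6 8, P5 11 (total 24).

P7=5; P6=8; P5=11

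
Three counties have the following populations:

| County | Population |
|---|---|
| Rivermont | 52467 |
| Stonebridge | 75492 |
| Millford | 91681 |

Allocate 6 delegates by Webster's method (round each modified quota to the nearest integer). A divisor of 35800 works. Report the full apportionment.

With modified divisor 35800: modified quotas Rivermont 1.466, Stonebridge 2.109, Millford 2.561.
Rounding to the nearest integer: Rivermont 1, Stonebridge 2, Millford 3 (total 6).

Rivermont 1, Stonebridge 2, Millford 3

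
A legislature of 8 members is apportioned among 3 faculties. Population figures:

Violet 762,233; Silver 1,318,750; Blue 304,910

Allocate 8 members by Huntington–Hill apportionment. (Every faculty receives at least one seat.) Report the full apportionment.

Violet 3, Silver 4, Blue 1

With divisor 303031: modified quotas Violet 2.515, Silver 4.352, Blue 1.006.
Geometric-mean thresholds: Violet √(2·3)=2.449, Silver √(4·5)=4.472, Blue √(1·2)=1.414.
Each quota rounded against its threshold gives Violet 3, Silver 4, Blue 1 (total 8).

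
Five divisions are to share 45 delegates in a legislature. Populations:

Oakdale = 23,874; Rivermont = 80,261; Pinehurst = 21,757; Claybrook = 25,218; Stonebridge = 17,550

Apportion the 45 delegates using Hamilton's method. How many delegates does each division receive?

The standard divisor is 168660/45 = 3748.
Standard quotas: Oakdale 6.3698, Rivermont 21.4144, Pinehurst 5.8050, Claybrook 6.7284, Stonebridge 4.6825.
Lower quotas: Oakdale 6, Rivermont 21, Pinehurst 5, Claybrook 6, Stonebridge 4 (sum 42, leaving 3 seats).
Remainders in descending order: Pinehurst 0.8050, Claybrook 0.7284, Stonebridge 0.6825, Rivermont 0.4144, Oakdale 0.3698.
The surplus seats go to Pinehurst, Claybrook, Stonebridge.

Oakdale=6; Rivermont=21; Pinehurst=6; Claybrook=7; Stonebridge=5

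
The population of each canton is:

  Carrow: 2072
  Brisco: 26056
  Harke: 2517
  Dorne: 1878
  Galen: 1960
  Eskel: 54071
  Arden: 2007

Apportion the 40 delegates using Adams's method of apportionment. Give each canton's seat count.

Carrow=1, Brisco=11, Harke=2, Dorne=1, Galen=1, Eskel=23, Arden=1

Standard divisor 90561/40 ≈ 2264.025; standard quotas: Carrow 0.915, Brisco 11.509, Harke 1.112, Dorne 0.829, Galen 0.866, Eskel 23.883, Arden 0.886.
Rounding up gives 1, 12, 2, 1, 1, 24, 1 = 42 seats, so the divisor must be adjusted.
With modified divisor 2400: modified quotas Carrow 0.863, Brisco 10.857, Harke 1.049, Dorne 0.782, Galen 0.817, Eskel 22.530, Arden 0.836.
Rounding up: Carrow 1, Brisco 11, Harke 2, Dorne 1, Galen 1, Eskel 23, Arden 1 (total 40).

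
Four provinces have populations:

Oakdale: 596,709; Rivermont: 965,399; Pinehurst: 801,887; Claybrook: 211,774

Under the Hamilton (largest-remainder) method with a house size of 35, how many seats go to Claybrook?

3

The standard divisor is 2575769/35 ≈ 73593.4.
Standard quotas: Oakdale 8.1082, Rivermont 13.1180, Pinehurst 10.8962, Claybrook 2.8776.
Lower quotas: Oakdale 8, Rivermont 13, Pinehurst 10, Claybrook 2 (sum 33, leaving 2 seats).
Remainders in descending order: Pinehurst 0.8962, Claybrook 0.8776, Rivermont 0.1180, Oakdale 0.1082.
Largest remainders: Pinehurst, Claybrook receive the extra seats.
Claybrook receives 3.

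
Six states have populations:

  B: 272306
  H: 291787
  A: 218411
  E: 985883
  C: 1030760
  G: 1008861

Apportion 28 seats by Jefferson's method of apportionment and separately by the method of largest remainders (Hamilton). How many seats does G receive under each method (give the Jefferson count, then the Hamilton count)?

Jefferson: B 2, H 2, A 1, E 7, C 8, G 8.
Hamilton: B 2, H 2, A 2, E 7, C 8, G 7.
G gets 8 under Jefferson and 7 under Hamilton.

8 and 7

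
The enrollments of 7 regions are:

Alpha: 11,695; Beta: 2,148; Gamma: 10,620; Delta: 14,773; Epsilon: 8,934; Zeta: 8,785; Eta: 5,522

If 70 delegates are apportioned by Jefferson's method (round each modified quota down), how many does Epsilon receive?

Standard divisor 62477/70 ≈ 892.529; standard quotas: Alpha 13.103, Beta 2.407, Gamma 11.899, Delta 16.552, Epsilon 10.010, Zeta 9.843, Eta 6.187.
Rounding down gives 13, 2, 11, 16, 10, 9, 6 = 67 seats, so the divisor must be adjusted.
With modified divisor 850: modified quotas Alpha 13.759, Beta 2.527, Gamma 12.494, Delta 17.380, Epsilon 10.511, Zeta 10.335, Eta 6.496.
Rounding down: Alpha 13, Beta 2, Gamma 12, Delta 17, Epsilon 10, Zeta 10, Eta 6 (total 70).
Epsilon receives 10.

10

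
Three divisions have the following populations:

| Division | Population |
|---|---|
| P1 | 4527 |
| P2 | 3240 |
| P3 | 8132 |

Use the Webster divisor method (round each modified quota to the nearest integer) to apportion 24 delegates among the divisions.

Standard divisor 15899/24 ≈ 662.458; standard quotas: P1 6.834, P2 4.891, P3 12.275.
Rounding to the nearest integer gives P1 7, P2 5, P3 12 — total 24, matching the house size, so no adjustment is needed.

P1: 7, P2: 5, P3: 12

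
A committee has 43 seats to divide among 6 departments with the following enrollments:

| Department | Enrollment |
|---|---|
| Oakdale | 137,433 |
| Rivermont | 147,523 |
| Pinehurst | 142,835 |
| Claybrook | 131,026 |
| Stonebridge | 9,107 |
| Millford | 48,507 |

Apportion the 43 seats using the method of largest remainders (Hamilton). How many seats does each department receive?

Oakdale 10, Rivermont 10, Pinehurst 10, Claybrook 9, Stonebridge 1, Millford 3

Standard divisor: 616431 ÷ 43 ≈ 14335.605.
Standard quotas: Oakdale 9.5868, Rivermont 10.2907, Pinehurst 9.9637, Claybrook 9.1399, Stonebridge 0.6353, Millford 3.3837.
Lower quotas: Oakdale 9, Rivermont 10, Pinehurst 9, Claybrook 9, Stonebridge 0, Millford 3 (sum 40, leaving 3 seats).
Remainders in descending order: Pinehurst 0.9637, Stonebridge 0.6353, Oakdale 0.5868, Millford 0.3837, Rivermont 0.2907, Claybrook 0.1399.
Largest remainders: Pinehurst, Stonebridge, Oakdale receive the extra seats.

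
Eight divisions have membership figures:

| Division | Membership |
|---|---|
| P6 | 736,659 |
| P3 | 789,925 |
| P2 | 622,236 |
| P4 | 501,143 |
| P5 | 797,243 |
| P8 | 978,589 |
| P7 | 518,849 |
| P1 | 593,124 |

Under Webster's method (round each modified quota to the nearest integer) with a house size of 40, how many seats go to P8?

7

Standard divisor 5537768/40 ≈ 138444.2; standard quotas: P6 5.321, P3 5.706, P2 4.494, P4 3.620, P5 5.759, P8 7.068, P7 3.748, P1 4.284.
Rounding to the nearest integer gives P6 5, P3 6, P2 4, P4 4, P5 6, P8 7, P7 4, P1 4 — total 40, matching the house size, so no adjustment is needed.
P8 receives 7.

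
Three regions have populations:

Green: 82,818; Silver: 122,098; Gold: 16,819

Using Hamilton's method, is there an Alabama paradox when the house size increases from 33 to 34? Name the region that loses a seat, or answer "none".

Gold

At 33 seats: Green 12, Silver 18, Gold 3.
At 34 seats: Green 13, Silver 19, Gold 2.
Gold drops from 3 to 2.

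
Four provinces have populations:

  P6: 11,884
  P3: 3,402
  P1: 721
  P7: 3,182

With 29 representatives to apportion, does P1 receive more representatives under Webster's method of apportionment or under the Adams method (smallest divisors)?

Webster: P6 18, P3 5, P1 1, P7 5.
Adams: P6 17, P3 5, P1 2, P7 5.
P1 gets 1 under Webster and 2 under Adams.

Adams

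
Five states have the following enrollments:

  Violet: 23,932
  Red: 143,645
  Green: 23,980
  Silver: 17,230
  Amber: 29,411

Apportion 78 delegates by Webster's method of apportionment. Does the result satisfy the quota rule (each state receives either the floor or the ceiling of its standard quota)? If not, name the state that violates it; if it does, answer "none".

Red

Standard quotas: Violet 7.837, Red 47.038, Green 7.852, Silver 5.642, Amber 9.631.
Webster allocation: Violet 8, Red 46, Green 8, Silver 6, Amber 10.
Red has quota 47.038 (lower 47, upper 48) but receives 46 — outside the quota interval.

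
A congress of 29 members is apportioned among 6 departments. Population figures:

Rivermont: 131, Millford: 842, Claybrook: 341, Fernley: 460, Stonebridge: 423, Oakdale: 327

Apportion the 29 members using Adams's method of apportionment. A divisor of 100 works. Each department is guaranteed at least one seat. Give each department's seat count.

With modified divisor 100: modified quotas Rivermont 1.310, Millford 8.420, Claybrook 3.410, Fernley 4.600, Stonebridge 4.230, Oakdale 3.270.
Rounding up: Rivermont 2, Millford 9, Claybrook 4, Fernley 5, Stonebridge 5, Oakdale 4 (total 29).

Rivermont 2, Millford 9, Claybrook 4, Fernley 5, Stonebridge 5, Oakdale 4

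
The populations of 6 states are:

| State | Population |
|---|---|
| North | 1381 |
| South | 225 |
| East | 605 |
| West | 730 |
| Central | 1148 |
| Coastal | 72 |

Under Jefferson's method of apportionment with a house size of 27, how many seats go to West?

Standard divisor 4161/27 ≈ 154.111; standard quotas: North 8.961, South 1.460, East 3.926, West 4.737, Central 7.449, Coastal 0.467.
Rounding down gives 8, 1, 3, 4, 7, 0 = 23 seats, so the divisor must be adjusted.
With modified divisor 140: modified quotas North 9.864, South 1.607, East 4.321, West 5.214, Central 8.200, Coastal 0.514.
Rounding down: North 9, South 1, East 4, West 5, Central 8, Coastal 0 (total 27).
West receives 5.

5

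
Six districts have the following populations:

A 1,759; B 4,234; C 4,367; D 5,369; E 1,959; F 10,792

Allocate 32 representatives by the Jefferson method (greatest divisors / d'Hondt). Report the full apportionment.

Standard divisor 28480/32 ≈ 890; standard quotas: A 1.976, B 4.757, C 4.907, D 6.033, E 2.201, F 12.126.
Rounding down gives 1, 4, 4, 6, 2, 12 = 29 seats, so the divisor must be adjusted.
With modified divisor 840: modified quotas A 2.094, B 5.040, C 5.199, D 6.392, E 2.332, F 12.848.
Rounding down: A 2, B 5, C 5, D 6, E 2, F 12 (total 32).

A: 2, B: 5, C: 5, D: 6, E: 2, F: 12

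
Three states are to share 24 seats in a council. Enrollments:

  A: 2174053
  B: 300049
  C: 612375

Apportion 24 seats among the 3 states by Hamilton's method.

A: 17, B: 2, C: 5

Standard divisor: 3086477 ÷ 24 ≈ 128603.208.
Standard quotas: A 16.9051, B 2.3331, C 4.7617.
Lower quotas: A 16, B 2, C 4 (sum 22, leaving 2 seats).
Remainders in descending order: A 0.9051, C 0.7617, B 0.3331.
Largest remainders: A, C receive the extra seats.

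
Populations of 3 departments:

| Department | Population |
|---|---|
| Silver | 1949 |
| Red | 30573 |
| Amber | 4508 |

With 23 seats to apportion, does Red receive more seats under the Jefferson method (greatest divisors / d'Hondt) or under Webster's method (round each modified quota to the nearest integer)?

Jefferson: Silver 1, Red 20, Amber 2.
Webster: Silver 1, Red 19, Amber 3.
Red gets 20 under Jefferson and 19 under Webster.

Jefferson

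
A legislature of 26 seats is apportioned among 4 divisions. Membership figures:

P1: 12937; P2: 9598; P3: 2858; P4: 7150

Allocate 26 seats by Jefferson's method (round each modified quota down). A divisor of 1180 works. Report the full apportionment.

With modified divisor 1180: modified quotas P1 10.964, P2 8.134, P3 2.422, P4 6.059.
Rounding down: P1 10, P2 8, P3 2, P4 6 (total 26).

P1 10, P2 8, P3 2, P4 6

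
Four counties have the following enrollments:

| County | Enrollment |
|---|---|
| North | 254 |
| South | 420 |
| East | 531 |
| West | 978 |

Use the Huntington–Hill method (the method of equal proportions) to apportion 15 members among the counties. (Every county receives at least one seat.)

North 2, South 3, East 4, West 6

With divisor 152: modified quotas North 1.671, South 2.763, East 3.493, West 6.434.
Geometric-mean thresholds: North √(1·2)=1.414, South √(2·3)=2.449, East √(3·4)=3.464, West √(6·7)=6.481.
Each quota rounded against its threshold gives North 2, South 3, East 4, West 6 (total 15).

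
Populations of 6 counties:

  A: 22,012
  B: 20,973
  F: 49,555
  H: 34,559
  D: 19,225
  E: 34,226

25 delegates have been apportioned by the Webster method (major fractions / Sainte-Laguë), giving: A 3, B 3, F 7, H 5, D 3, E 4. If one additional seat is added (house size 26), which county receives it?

Priority for the next seat is population ÷ (current seats + 0.5).
Priorities: A 6289.143, B 5992.286, F 6607.333, H 6283.455, D 5492.857, E 7605.778.
Highest priority: E.

E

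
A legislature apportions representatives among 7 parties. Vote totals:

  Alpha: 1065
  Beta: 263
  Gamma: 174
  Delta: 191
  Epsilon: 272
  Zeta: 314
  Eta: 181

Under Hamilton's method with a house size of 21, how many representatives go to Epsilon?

2

The standard divisor is 2460/21 ≈ 117.143.
Standard quotas: Alpha 9.091, Beta 2.245, Gamma 1.485, Delta 1.630, Epsilon 2.322, Zeta 2.680, Eta 1.545.
Lower quotas: Alpha 9, Beta 2, Gamma 1, Delta 1, Epsilon 2, Zeta 2, Eta 1 (sum 18, leaving 3 seats).
Remainders in descending order: Zeta 0.680, Delta 0.630, Eta 0.545, Gamma 0.485, Epsilon 0.322, Beta 0.245, Alpha 0.091.
The surplus seats go to Zeta, Delta, Eta.
Epsilon receives 2.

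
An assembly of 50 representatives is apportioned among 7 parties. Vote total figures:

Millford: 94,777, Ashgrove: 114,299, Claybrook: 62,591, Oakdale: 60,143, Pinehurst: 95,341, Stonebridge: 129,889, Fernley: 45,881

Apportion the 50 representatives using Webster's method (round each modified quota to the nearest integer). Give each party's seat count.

Standard divisor 602921/50 ≈ 12058.42; standard quotas: Millford 7.860, Ashgrove 9.479, Claybrook 5.191, Oakdale 4.988, Pinehurst 7.907, Stonebridge 10.772, Fernley 3.805.
Rounding to the nearest integer gives Millford 8, Ashgrove 9, Claybrook 5, Oakdale 5, Pinehurst 8, Stonebridge 11, Fernley 4 — total 50, matching the house size, so no adjustment is needed.

Millford=8; Ashgrove=9; Claybrook=5; Oakdale=5; Pinehurst=8; Stonebridge=11; Fernley=4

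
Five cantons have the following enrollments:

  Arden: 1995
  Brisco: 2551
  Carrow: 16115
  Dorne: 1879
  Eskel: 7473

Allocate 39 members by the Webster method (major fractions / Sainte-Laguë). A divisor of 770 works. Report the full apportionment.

With modified divisor 770: modified quotas Arden 2.591, Brisco 3.313, Carrow 20.929, Dorne 2.440, Eskel 9.705.
Rounding to the nearest integer: Arden 3, Brisco 3, Carrow 21, Dorne 2, Eskel 10 (total 39).

Arden 3, Brisco 3, Carrow 21, Dorne 2, Eskel 10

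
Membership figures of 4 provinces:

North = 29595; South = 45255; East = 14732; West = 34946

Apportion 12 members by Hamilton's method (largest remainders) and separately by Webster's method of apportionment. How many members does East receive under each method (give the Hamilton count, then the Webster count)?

2 and 1

Hamilton: North 3, South 4, East 2, West 3.
Webster: North 3, South 5, East 1, West 3.
East gets 2 under Hamilton and 1 under Webster.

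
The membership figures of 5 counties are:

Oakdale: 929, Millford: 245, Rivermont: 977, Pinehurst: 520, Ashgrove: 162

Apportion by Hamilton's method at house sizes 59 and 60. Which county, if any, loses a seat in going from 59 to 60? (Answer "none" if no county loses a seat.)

Ashgrove

At 59 seats: Oakdale 19, Millford 5, Rivermont 20, Pinehurst 11, Ashgrove 4.
At 60 seats: Oakdale 20, Millford 5, Rivermont 21, Pinehurst 11, Ashgrove 3.
Ashgrove drops from 4 to 3.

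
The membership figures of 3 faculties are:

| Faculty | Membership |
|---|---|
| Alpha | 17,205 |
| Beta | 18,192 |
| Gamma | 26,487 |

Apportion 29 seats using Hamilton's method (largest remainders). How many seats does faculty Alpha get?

The standard divisor is 61884/29 ≈ 2133.931.
Standard quotas: Alpha 8.0626, Beta 8.5251, Gamma 12.4123.
Lower quotas: Alpha 8, Beta 8, Gamma 12 (sum 28, leaving 1 seat).
Remainders in descending order: Beta 0.5251, Gamma 0.4123, Alpha 0.0626.
The surplus seat goes to Beta.
Alpha receives 8.

8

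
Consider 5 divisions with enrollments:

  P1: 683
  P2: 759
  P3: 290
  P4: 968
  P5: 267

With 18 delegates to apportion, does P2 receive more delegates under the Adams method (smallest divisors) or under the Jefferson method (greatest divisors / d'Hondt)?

Jefferson

Adams: P1 4, P2 4, P3 2, P4 6, P5 2.
Jefferson: P1 4, P2 5, P3 2, P4 6, P5 1.
P2 gets 4 under Adams and 5 under Jefferson.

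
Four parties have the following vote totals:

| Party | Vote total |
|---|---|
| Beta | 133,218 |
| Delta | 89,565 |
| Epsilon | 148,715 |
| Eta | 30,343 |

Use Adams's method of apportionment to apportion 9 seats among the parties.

Standard divisor 401841/9 ≈ 44649; standard quotas: Beta 2.984, Delta 2.006, Epsilon 3.331, Eta 0.680.
Rounding up gives 3, 3, 4, 1 = 11 seats, so the divisor must be adjusted.
With modified divisor 58100: modified quotas Beta 2.293, Delta 1.542, Epsilon 2.560, Eta 0.522.
Rounding up: Beta 3, Delta 2, Epsilon 3, Eta 1 (total 9).

Beta: 3, Delta: 2, Epsilon: 3, Eta: 1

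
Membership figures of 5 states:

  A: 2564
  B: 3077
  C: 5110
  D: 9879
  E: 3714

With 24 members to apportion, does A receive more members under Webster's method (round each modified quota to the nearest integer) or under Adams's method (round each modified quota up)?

Adams

Webster: A 2, B 3, C 5, D 10, E 4.
Adams: A 3, B 3, C 5, D 9, E 4.
A gets 2 under Webster and 3 under Adams.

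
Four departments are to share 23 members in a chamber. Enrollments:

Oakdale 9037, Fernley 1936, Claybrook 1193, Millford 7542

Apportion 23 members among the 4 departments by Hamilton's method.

Oakdale=11; Fernley=2; Claybrook=1; Millford=9

Total 19708; standard divisor 19708/23 ≈ 856.87.
Standard quotas: Oakdale 10.5465, Fernley 2.2594, Claybrook 1.3923, Millford 8.8018.
Lower quotas: Oakdale 10, Fernley 2, Claybrook 1, Millford 8 (sum 21, leaving 2 seats).
Remainders in descending order: Millford 0.8018, Oakdale 0.5465, Claybrook 0.3923, Fernley 0.2594.
Largest remainders: Millford, Oakdale receive the extra seats.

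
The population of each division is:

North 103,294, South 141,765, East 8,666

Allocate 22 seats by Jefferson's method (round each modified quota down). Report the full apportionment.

Standard divisor 253725/22 ≈ 11532.955; standard quotas: North 8.956, South 12.292, East 0.751.
Rounding down gives 8, 12, 0 = 20 seats, so the divisor must be adjusted.
With modified divisor 10600: modified quotas North 9.745, South 13.374, East 0.818.
Rounding down: North 9, South 13, East 0 (total 22).

North 9, South 13, East 0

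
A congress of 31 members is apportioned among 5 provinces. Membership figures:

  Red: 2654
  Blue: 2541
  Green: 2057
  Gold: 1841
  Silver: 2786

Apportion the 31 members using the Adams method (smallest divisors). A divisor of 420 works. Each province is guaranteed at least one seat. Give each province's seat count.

Red=7, Blue=7, Green=5, Gold=5, Silver=7

With modified divisor 420: modified quotas Red 6.319, Blue 6.050, Green 4.898, Gold 4.383, Silver 6.633.
Rounding up: Red 7, Blue 7, Green 5, Gold 5, Silver 7 (total 31).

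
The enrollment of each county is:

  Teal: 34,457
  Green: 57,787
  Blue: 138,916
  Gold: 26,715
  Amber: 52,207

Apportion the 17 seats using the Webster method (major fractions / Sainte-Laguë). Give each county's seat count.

Teal 2, Green 3, Blue 8, Gold 1, Amber 3

Standard divisor 310082/17 ≈ 18240.118; standard quotas: Teal 1.889, Green 3.168, Blue 7.616, Gold 1.465, Amber 2.862.
Rounding to the nearest integer gives Teal 2, Green 3, Blue 8, Gold 1, Amber 3 — total 17, matching the house size, so no adjustment is needed.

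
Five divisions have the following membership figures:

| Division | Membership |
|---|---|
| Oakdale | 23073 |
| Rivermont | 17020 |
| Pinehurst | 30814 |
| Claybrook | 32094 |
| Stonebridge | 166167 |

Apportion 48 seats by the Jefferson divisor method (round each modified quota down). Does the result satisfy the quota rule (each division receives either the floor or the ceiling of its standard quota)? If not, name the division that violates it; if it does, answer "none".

Standard quotas: Oakdale 4.115, Rivermont 3.035, Pinehurst 5.495, Claybrook 5.723, Stonebridge 29.632.
Jefferson allocation: Oakdale 4, Rivermont 3, Pinehurst 5, Claybrook 5, Stonebridge 31.
Stonebridge has quota 29.632 (lower 29, upper 30) but receives 31 — outside the quota interval.

Stonebridge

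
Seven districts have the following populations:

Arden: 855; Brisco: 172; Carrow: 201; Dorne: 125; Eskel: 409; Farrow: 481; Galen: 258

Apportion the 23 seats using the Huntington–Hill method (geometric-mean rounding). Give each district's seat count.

Arden 8; Brisco 2; Carrow 2; Dorne 1; Eskel 4; Farrow 4; Galen 2

With divisor 111: modified quotas Arden 7.703, Brisco 1.550, Carrow 1.811, Dorne 1.126, Eskel 3.685, Farrow 4.333, Galen 2.324.
Geometric-mean thresholds: Arden √(7·8)=7.483, Brisco √(1·2)=1.414, Carrow √(1·2)=1.414, Dorne √(1·2)=1.414, Eskel √(3·4)=3.464, Farrow √(4·5)=4.472, Galen √(2·3)=2.449.
Each quota rounded against its threshold gives Arden 8, Brisco 2, Carrow 2, Dorne 1, Eskel 4, Farrow 4, Galen 2 (total 23).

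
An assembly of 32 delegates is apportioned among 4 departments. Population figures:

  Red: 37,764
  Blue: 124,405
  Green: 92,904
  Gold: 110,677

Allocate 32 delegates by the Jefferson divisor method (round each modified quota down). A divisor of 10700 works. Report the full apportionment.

Red=3, Blue=11, Green=8, Gold=10

With modified divisor 10700: modified quotas Red 3.529, Blue 11.627, Green 8.683, Gold 10.344.
Rounding down: Red 3, Blue 11, Green 8, Gold 10 (total 32).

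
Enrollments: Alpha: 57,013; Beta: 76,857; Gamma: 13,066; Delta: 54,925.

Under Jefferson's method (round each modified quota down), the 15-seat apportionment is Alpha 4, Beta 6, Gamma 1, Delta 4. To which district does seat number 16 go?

Alpha

Priority for the next seat is population ÷ (current seats + 1).
Priorities: Alpha 11402.600, Beta 10979.571, Gamma 6533.000, Delta 10985.000.
Highest priority: Alpha.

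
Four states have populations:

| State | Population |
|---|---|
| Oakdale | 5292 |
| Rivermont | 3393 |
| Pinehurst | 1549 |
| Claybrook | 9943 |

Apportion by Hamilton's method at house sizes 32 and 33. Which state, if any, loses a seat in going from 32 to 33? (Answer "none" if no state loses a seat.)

At 32 seats: Oakdale 8, Rivermont 5, Pinehurst 3, Claybrook 16.
At 33 seats: Oakdale 9, Rivermont 6, Pinehurst 2, Claybrook 16.
Pinehurst drops from 3 to 2.

Pinehurst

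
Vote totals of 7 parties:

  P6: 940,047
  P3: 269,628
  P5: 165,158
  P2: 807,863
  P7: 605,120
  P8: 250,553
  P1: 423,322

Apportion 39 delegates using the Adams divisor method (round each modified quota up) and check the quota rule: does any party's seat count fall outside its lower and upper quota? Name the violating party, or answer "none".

none

Standard quotas: P6 10.591, P3 3.038, P5 1.861, P2 9.102, P7 6.817, P8 2.823, P1 4.769.
Adams allocation: P6 10, P3 3, P5 2, P2 9, P7 7, P8 3, P1 5.
Every allocation lies between the lower and upper quota.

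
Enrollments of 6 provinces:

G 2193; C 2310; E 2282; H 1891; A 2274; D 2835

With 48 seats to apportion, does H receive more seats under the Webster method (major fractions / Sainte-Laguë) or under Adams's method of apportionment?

Webster: G 8, C 8, E 8, H 6, A 8, D 10.
Adams: G 7, C 8, E 8, H 7, A 8, D 10.
H gets 6 under Webster and 7 under Adams.

Adams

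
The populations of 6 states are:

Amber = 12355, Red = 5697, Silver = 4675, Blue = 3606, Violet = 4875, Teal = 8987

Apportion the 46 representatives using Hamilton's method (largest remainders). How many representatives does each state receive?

Amber 14; Red 7; Silver 5; Blue 4; Violet 6; Teal 10

Standard divisor: 40195 ÷ 46 ≈ 873.804.
Standard quotas: Amber 14.1393, Red 6.5198, Silver 5.3502, Blue 4.1268, Violet 5.5791, Teal 10.2849.
Lower quotas: Amber 14, Red 6, Silver 5, Blue 4, Violet 5, Teal 10 (sum 44, leaving 2 seats).
Remainders in descending order: Violet 0.5791, Red 0.5198, Silver 0.3502, Teal 0.2849, Amber 0.1393, Blue 0.1268.
The surplus seats go to Violet, Red.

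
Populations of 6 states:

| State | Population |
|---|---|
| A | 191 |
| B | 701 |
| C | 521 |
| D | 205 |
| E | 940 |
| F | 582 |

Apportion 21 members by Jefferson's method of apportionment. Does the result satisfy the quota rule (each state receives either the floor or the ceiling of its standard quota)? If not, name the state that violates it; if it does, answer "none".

none

Standard quotas: A 1.277, B 4.688, C 3.484, D 1.371, E 6.287, F 3.892.
Jefferson allocation: A 1, B 5, C 3, D 1, E 7, F 4.
Every allocation lies between the lower and upper quota.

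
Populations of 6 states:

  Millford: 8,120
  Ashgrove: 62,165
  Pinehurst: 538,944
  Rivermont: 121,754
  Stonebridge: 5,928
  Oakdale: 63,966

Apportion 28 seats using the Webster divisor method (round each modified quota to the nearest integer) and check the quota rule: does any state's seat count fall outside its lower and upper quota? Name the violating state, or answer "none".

Standard quotas: Millford 0.284, Ashgrove 2.173, Pinehurst 18.842, Rivermont 4.257, Stonebridge 0.207, Oakdale 2.236.
Webster allocation: Millford 0, Ashgrove 2, Pinehurst 20, Rivermont 4, Stonebridge 0, Oakdale 2.
Pinehurst has quota 18.842 (lower 18, upper 19) but receives 20 — outside the quota interval.

Pinehurst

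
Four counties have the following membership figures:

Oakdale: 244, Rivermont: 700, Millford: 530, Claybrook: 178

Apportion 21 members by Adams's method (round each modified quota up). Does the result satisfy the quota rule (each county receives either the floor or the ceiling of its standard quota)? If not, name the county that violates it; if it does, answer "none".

Standard quotas: Oakdale 3.102, Rivermont 8.898, Millford 6.737, Claybrook 2.263.
Adams allocation: Oakdale 3, Rivermont 8, Millford 7, Claybrook 3.
Every allocation lies between the lower and upper quota.

none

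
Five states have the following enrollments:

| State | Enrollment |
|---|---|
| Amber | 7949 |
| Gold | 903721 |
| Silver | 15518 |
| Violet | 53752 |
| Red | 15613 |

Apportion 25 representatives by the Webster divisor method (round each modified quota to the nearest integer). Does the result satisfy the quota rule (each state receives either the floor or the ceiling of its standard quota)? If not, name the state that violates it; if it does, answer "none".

Standard quotas: Amber 0.199, Gold 22.671, Silver 0.389, Violet 1.348, Red 0.392.
Webster allocation: Amber 0, Gold 24, Silver 0, Violet 1, Red 0.
Gold has quota 22.671 (lower 22, upper 23) but receives 24 — outside the quota interval.

Gold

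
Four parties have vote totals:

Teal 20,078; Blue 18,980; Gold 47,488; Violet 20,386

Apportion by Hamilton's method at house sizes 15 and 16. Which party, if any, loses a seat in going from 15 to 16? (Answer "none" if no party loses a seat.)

At 15 seats: Teal 3, Blue 3, Gold 6, Violet 3.
At 16 seats: Teal 3, Blue 3, Gold 7, Violet 3.
No party's allocation decreased.

none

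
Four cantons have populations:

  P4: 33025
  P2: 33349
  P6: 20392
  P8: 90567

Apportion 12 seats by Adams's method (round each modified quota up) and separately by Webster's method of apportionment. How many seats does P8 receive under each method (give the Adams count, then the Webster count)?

Adams: P4 2, P2 2, P6 2, P8 6.
Webster: P4 2, P2 2, P6 1, P8 7.
P8 gets 6 under Adams and 7 under Webster.

6 and 7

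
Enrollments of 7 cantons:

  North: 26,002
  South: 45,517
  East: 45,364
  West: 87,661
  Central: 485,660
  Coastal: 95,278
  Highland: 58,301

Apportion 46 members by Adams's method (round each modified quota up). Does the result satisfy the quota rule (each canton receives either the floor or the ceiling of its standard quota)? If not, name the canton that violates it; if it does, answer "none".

Central

Standard quotas: North 1.418, South 2.481, East 2.473, West 4.779, Central 26.476, Coastal 5.194, Highland 3.178.
Adams allocation: North 2, South 3, East 3, West 5, Central 25, Coastal 5, Highland 3.
Central has quota 26.476 (lower 26, upper 27) but receives 25 — outside the quota interval.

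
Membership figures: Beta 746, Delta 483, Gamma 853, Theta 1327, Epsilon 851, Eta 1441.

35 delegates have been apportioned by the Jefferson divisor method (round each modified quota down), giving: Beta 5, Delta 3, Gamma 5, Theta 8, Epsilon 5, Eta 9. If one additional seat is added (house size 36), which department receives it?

Priority for the next seat is population ÷ (current seats + 1).
Priorities: Beta 124.333, Delta 120.750, Gamma 142.167, Theta 147.444, Epsilon 141.833, Eta 144.100.
Highest priority: Theta.

Theta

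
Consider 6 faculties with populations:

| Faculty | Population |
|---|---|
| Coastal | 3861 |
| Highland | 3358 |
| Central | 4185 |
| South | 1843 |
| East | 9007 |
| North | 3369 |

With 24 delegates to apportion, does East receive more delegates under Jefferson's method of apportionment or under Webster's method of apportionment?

Jefferson: Coastal 4, Highland 3, Central 4, South 1, East 9, North 3.
Webster: Coastal 4, Highland 3, Central 4, South 2, East 8, North 3.
East gets 9 under Jefferson and 8 under Webster.

Jefferson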